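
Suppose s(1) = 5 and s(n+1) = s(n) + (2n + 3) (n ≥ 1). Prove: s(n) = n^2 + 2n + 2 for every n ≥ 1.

Base case: s(1) = 5, and 1^2 + 2·1 + 2 = 5.
Assume s(k) = k^2 + 2k + 2.
Then s(k+1) = s(k) + (2k + 3) = (k^2 + 2k + 2) + (2k + 3) = k^2 + 4k + 5,
and (k+1)^2 + 2·(k+1) + 2 = k^2 + 4k + 5.
Hence s(n) = n^2 + 2n + 2 for every n ≥ 1, by induction.

s(n) = n^2 + 2n + 2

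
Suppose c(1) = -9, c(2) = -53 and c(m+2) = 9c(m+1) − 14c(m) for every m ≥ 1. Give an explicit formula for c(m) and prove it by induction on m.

Claim: c(m) = -2^m − 7^m.

Base cases: c(1) = -9 and -2^1 − 7^1 = -9; c(2) = -53 and -2^2 − 7^2 = -53.
Assume c(i) = -2^i − 7^i for all 1 ≤ i ≤ j, where j ≥ 2.
Then c(j+1) = 9c(j) − 14c(j−1) = 9·(-2^j − 7^j) − 14·(-2^{j−1} − 7^{j−1}) = -(9·2 − 14)2^{j−1} − (9·7 − 14)7^{j−1} = -4·2^{j−1} − 49·7^{j−1} = -2^{j+1} − 7^{j+1}.
By strong induction, c(m) = -2^m − 7^m for all m ≥ 1.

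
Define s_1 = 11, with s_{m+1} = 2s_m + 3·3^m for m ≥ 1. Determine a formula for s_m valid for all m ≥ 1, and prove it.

Claim: s_m = 2^m + 3·3^m.

Base case: s_1 = 11, and 2^1 + 3·3^1 = 2 + 9 = 11.
Assume s_j = 2^j + 3·3^j for some j ≥ 1.
Then s_{j+1} = 2s_j + 3·3^j = 2·(2^j + 3·3^j) + 3·3^j = 2^{j+1} + 6·3^j + 3·3^j = 2^{j+1} + 9·3^j = 2^{j+1} + 3·3^{j+1}.
This completes the inductive step, so s_m = 2^m + 3·3^m for all m ≥ 1.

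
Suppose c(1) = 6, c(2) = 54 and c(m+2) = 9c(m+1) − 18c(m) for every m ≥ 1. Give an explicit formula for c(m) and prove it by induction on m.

Claim: c(m) = 2·6^m − 2·3^m.

Base cases: c(1) = 6 and 2·6^1 − 2·3^1 = 6; c(2) = 54 and 2·6^2 − 2·3^2 = 54.
Assume c(j) = 2·6^j − 2·3^j for all 1 ≤ j ≤ r, where r ≥ 2.
Then c(r+1) = 9c(r) − 18c(r−1) = 9·(2·6^r − 2·3^r) − 18·(2·6^{r−1} − 2·3^{r−1}) = 2·(9·6 − 18)6^{r−1} − 2·(9·3 − 18)3^{r−1} = 72·6^{r−1} − 18·3^{r−1} = 2·6^{r+1} − 2·3^{r+1}.
So the formula holds for r+1, and by strong induction c(m) = 2·6^m − 2·3^m for all m ≥ 1.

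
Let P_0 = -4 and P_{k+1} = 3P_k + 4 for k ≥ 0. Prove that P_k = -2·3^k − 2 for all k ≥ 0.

Base case: P_0 = -4, and -2·3^0 − 2 = -2 − 2 = -4.
Assume P_j = -2·3^j − 2 for some j ≥ 0.
Then P_{j+1} = 3P_j + 4 = 3·(-2·3^j − 2) + 4 = -6·3^j − 6 + 4 = -2·3^{j+1} − 2.
So the formula holds for j+1, and by induction P_k = -2·3^k − 2 for all k ≥ 0.

P_k = -2·3^k − 2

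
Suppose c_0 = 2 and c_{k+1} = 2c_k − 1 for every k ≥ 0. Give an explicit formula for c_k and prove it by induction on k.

Claim: c_k = 2^k + 1.

Base case: c_0 = 2, and 2^0 + 1 = 1 + 1 = 2.
Assume c_m = 2^m + 1 for some m ≥ 0.
Then c_{m+1} = 2c_m − 1 = 2·(2^m + 1) − 1 = 2^{m+1} + 2 − 1 = 2^{m+1} + 1.
Hence c_k = 2^k + 1 for every k ≥ 0, by induction.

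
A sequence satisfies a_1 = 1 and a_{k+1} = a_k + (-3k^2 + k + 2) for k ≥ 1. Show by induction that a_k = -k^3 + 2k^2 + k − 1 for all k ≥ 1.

Base case: a_1 = 1, and -1^3 + 2·1^2 + 1 − 1 = 1.
Assume a_r = -r^3 + 2r^2 + r − 1.
Then a_{r+1} = a_r + (-3r^2 + r + 2) = (-r^3 + 2r^2 + r − 1) + (-3r^2 + r + 2) = -r^3 − r^2 + 2r + 1,
and -(r+1)^3 + 2·(r+1)^2 + (r+1) − 1 = -r^3 − r^2 + 2r + 1.
This completes the inductive step, so a_k = -k^3 + 2k^2 + k − 1 for all k ≥ 1.

a_k = -k^3 + 2k^2 + k − 1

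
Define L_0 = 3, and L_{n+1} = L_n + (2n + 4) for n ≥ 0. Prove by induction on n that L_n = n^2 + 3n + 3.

Base case: L_0 = 3, and 0^2 + 3·0 + 3 = 3.
Assume L_j = j^2 + 3j + 3.
Then L_{j+1} = L_j + (2j + 4) = (j^2 + 3j + 3) + (2j + 4) = j^2 + 5j + 7,
and (j+1)^2 + 3·(j+1) + 3 = j^2 + 5j + 7.
By induction, L_n = n^2 + 3n + 3 for all n ≥ 0.

L_n = n^2 + 3n + 3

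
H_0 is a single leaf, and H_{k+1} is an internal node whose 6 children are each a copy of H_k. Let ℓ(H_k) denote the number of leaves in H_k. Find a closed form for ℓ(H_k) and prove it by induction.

Claim: ℓ(H_k) = 6^k.

Base case: ℓ(H_0) = 1, and 6^0 = 1.
Assume ℓ(H_m) = 6^m.
Then ℓ(H_{m+1}) = 6·ℓ(H_m) = 6·6^m = 6^{m+1}.
Hence ℓ(H_k) = 6^k for every k ≥ 0, by induction.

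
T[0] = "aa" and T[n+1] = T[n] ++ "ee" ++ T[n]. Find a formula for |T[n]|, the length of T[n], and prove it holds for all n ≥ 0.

Claim: |T[n]| = 2^{n+2} − 2.

Base case: |T[0]| = 2, and 2^{0+2} − 2 = 2.
Assume |T[k]| = 2^{k+2} − 2.
Then |T[k+1]| = |T[k]| + 2 + |T[k]| = 2|T[k]| + 2 = 2(2^{k+2} − 2) + 2 = 2^{k+3} − 4 + 2 = 2^{k+3} − 2.
Hence |T[n]| = 2^{n+2} − 2 for every n ≥ 0, by induction.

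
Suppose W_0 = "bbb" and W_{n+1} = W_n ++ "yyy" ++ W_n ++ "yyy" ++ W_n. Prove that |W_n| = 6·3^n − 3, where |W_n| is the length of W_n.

Base case: |W_0| = 3, and 6·3^0 − 3 = 3.
Assume |W_k| = 6·3^k − 3.
Then |W_{k+1}| = 3|W_k| + 6 = 3(6·3^k − 3) + 6 = 6·3^{k+1} − 9 + 6 = 6·3^{k+1} − 3.
So the formula holds for k+1, and by induction |W_n| = 6·3^n − 3 for all n ≥ 0.

|W_n| = 6·3^n − 3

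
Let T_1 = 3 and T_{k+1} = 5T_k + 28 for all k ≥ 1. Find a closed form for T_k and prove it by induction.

Claim: T_k = 2·5^k − 7.

Base case: T_1 = 3, and 2·5^1 − 7 = 10 − 7 = 3.
Assume T_m = 2·5^m − 7 for some m ≥ 1.
Then T_{m+1} = 5T_m + 28 = 5·(2·5^m − 7) + 28 = 10·5^m − 35 + 28 = 2·5^{m+1} − 7.
By induction, T_k = 2·5^k − 7 for all k ≥ 1.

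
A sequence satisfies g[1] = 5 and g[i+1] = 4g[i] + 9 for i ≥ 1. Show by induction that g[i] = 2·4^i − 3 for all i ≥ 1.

Base case: g[1] = 5, and 2·4^1 − 3 = 8 − 3 = 5.
Assume g[r] = 2·4^r − 3 for some r ≥ 1.
Then g[r+1] = 4g[r] + 9 = 4·(2·4^r − 3) + 9 = 8·4^r − 12 + 9 = 2·4^{r+1} − 3.
Hence g[i] = 2·4^i − 3 for every i ≥ 1, by induction.

g[i] = 2·4^i − 3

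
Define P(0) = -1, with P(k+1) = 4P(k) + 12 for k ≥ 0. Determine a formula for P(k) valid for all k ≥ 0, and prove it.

Claim: P(k) = 3·4^k − 4.

Base case: P(0) = -1, and 3·4^0 − 4 = 3 − 4 = -1.
Assume P(r) = 3·4^r − 4 for some r ≥ 0.
Then P(r+1) = 4P(r) + 12 = 4·(3·4^r − 4) + 12 = 12·4^r − 16 + 12 = 3·4^{r+1} − 4.
So the formula holds for r+1, and by induction P(k) = 3·4^k − 4 for all k ≥ 0.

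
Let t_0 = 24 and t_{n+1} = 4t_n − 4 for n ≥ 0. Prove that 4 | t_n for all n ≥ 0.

Base case: t_0 = 24 = 4·6, so 4 | t_0.
Assume 4 | t_m, so t_m = 4s for some integer s.
Then t_{m+1} = 4t_m − 4 = 4·(4s) − 4 = 4(4s − 1), so 4 | t_{m+1}.
By induction, 4 | t_n for all n ≥ 0.

4 | t_n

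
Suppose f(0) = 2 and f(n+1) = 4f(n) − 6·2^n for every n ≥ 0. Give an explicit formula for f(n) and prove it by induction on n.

Claim: f(n) = -4^n + 3·2^n.

Base case: f(0) = 2, and -4^0 + 3·2^0 = -1 + 3 = 2.
Assume f(j) = -4^j + 3·2^j for some j ≥ 0.
Then f(j+1) = 4f(j) − 6·2^j = 4·(-4^j + 3·2^j) − 6·2^j = -4^{j+1} + 12·2^j − 6·2^j = -4^{j+1} + 6·2^j = -4^{j+1} + 3·2^{j+1}.
So the formula holds for j+1, and by induction f(n) = -4^n + 3·2^n for all n ≥ 0.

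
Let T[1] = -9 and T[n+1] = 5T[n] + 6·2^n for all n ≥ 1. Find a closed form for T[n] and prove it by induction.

Claim: T[n] = -5^n − 2·2^n.

Base case: T[1] = -9, and -5^1 − 2·2^1 = -5 − 4 = -9.
Assume T[j] = -5^j − 2·2^j for some j ≥ 1.
Then T[j+1] = 5T[j] + 6·2^j = 5·(-5^j − 2·2^j) + 6·2^j = -5^{j+1} − 10·2^j + 6·2^j = -5^{j+1} − 4·2^j = -5^{j+1} − 2·2^{j+1}.
This completes the inductive step, so T[n] = -5^n − 2·2^n for all n ≥ 1.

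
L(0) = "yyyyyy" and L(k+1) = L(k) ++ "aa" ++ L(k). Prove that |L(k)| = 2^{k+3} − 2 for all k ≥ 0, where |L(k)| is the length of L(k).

Base case: |L(0)| = 6, and 2^{0+3} − 2 = 6.
Assume |L(j)| = 2^{j+3} − 2.
Then |L(j+1)| = |L(j)| + 2 + |L(j)| = 2|L(j)| + 2 = 2(2^{j+3} − 2) + 2 = 2^{j+1+3} − 4 + 2 = 2^{j+1+3} − 2.
This completes the inductive step, so |L(k)| = 2^{k+3} − 2 for all k ≥ 0.

|L(k)| = 2^{k+3} − 2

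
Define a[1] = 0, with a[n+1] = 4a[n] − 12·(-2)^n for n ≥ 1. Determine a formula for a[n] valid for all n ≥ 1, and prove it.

Claim: a[n] = 4^n + 2·(-2)^n.

Base case: a[1] = 0, and 4^1 + 2·(-2)^1 = 4 − 4 = 0.
Assume a[j] = 4^j + 2·(-2)^j for some j ≥ 1.
Then a[j+1] = 4a[j] − 12·(-2)^j = 4·(4^j + 2·(-2)^j) − 12·(-2)^j = 4^{j+1} + 8·(-2)^j − 12·(-2)^j = 4^{j+1} − 4·(-2)^j = 4^{j+1} + 2·(-2)^{j+1}.
So the formula holds for j+1, and by induction a[n] = 4^n + 2·(-2)^n for all n ≥ 1.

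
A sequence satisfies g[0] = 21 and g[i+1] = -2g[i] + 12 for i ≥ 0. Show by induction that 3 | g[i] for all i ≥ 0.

Base case: g[0] = 21 = 3·7, so 3 | g[0].
Assume 3 | g[r], so g[r] = 3t for some integer t.
Then g[r+1] = -2g[r] + 12 = -2·(3t) + 12 = 3(-2t + 4), so 3 | g[r+1].
Hence 3 | g[i] for every i ≥ 0, by induction.

3 | g[i]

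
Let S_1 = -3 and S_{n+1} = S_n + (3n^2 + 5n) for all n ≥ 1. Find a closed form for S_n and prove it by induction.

Claim: S_n = n^3 + n^2 − 2n − 3.

Base case: S_1 = -3, and 1^3 + 1^2 − 2·1 − 3 = -3.
Assume S_j = j^3 + j^2 − 2j − 3.
Then S_{j+1} = S_j + (3j^2 + 5j) = (j^3 + j^2 − 2j − 3) + (3j^2 + 5j) = j^3 + 4j^2 + 3j − 3,
and (j+1)^3 + (j+1)^2 − 2·(j+1) − 3 = j^3 + 4j^2 + 3j − 3.
By induction, S_n = n^3 + n^2 − 2n − 3 for all n ≥ 1.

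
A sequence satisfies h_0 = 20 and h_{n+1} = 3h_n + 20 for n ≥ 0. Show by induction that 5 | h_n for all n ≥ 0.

Base case: h_0 = 20 = 5·4, so 5 | h_0.
Assume 5 | h_r, so h_r = 5t for some integer t.
Then h_{r+1} = 3h_r + 20 = 3·(5t) + 20 = 5(3t + 4), so 5 | h_{r+1}.
This completes the inductive step, so 5 | h_n for all n ≥ 0.

5 | h_n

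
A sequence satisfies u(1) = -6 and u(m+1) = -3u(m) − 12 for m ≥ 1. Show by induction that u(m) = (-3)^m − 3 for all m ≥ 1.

Base case: u(1) = -6, and (-3)^1 − 3 = -3 − 3 = -6.
Assume u(r) = (-3)^r − 3 for some r ≥ 1.
Then u(r+1) = -3u(r) − 12 = -3·((-3)^r − 3) − 12 = -3·(-3)^r + 9 − 12 = (-3)^{r+1} − 3.
So the formula holds for r+1, and by induction u(m) = (-3)^m − 3 for all m ≥ 1.

u(m) = (-3)^m − 3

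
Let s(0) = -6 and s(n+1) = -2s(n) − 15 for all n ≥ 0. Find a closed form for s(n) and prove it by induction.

Claim: s(n) = -(-2)^n − 5.

Base case: s(0) = -6, and -(-2)^0 − 5 = -1 − 5 = -6.
Assume s(j) = -(-2)^j − 5 for some j ≥ 0.
Then s(j+1) = -2s(j) − 15 = -2·(-(-2)^j − 5) − 15 = 2·(-2)^j + 10 − 15 = -(-2)^{j+1} − 5.
By induction, s(n) = -(-2)^n − 5 for all n ≥ 0.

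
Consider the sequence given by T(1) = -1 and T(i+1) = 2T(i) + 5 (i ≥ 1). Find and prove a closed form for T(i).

Claim: T(i) = 2^{i+1} − 5.

Base case: T(1) = -1, and 2^{1+1} − 5 = 4 − 5 = -1.
Assume T(m) = 2^{m+1} − 5 for some m ≥ 1.
Then T(m+1) = 2T(m) + 5 = 2·(2^{m+1} − 5) + 5 = 2^{m+2} − 10 + 5 = 2^{m+2} − 5.
So the formula holds for m+1, and by induction T(i) = 2^{i+1} − 5 for all i ≥ 1.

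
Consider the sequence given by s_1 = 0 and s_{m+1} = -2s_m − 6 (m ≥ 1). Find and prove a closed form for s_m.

Claim: s_m = -(-2)^m − 2.

Base case: s_1 = 0, and -(-2)^1 − 2 = 2 − 2 = 0.
Assume s_k = -(-2)^k − 2 for some k ≥ 1.
Then s_{k+1} = -2s_k − 6 = -2·(-(-2)^k − 2) − 6 = 2·(-2)^k + 4 − 6 = -(-2)^{k+1} − 2.
This completes the inductive step, so s_m = -(-2)^m − 2 for all m ≥ 1.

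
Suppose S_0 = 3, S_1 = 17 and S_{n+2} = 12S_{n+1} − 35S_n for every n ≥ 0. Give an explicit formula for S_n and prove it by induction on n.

Claim: S_n = 7^n + 2·5^n.

Base cases: S_0 = 3 and 7^0 + 2·5^0 = 3; S_1 = 17 and 7^1 + 2·5^1 = 17.
Assume S_j = 7^j + 2·5^j for all 0 ≤ j ≤ m, where m ≥ 1.
Then S_{m+1} = 12S_m − 35S_{m−1} = 12·(7^m + 2·5^m) − 35·(7^{m−1} + 2·5^{m−1}) = (12·7 − 35)7^{m−1} + 2·(12·5 − 35)5^{m−1} = 49·7^{m−1} + 50·5^{m−1} = 7^{m+1} + 2·5^{m+1}.
This completes the inductive step, so S_n = 7^n + 2·5^n for all n ≥ 0.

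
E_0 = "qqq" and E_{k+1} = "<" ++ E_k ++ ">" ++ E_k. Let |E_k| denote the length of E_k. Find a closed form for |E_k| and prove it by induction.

Claim: |E_k| = 5·2^k − 2.

Base case: |E_0| = 3, and 5·2^0 − 2 = 3.
Assume |E_r| = 5·2^r − 2.
Then |E_{r+1}| = 1 + |E_r| + 1 + |E_r| = 2|E_r| + 2 = 2(5·2^r − 2) + 2 = 5·2^{r+1} − 4 + 2 = 5·2^{r+1} − 2.
This completes the inductive step, so |E_k| = 5·2^k − 2 for all k ≥ 0.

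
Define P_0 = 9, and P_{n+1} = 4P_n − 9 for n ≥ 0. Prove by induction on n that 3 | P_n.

Base case: P_0 = 9 = 3·3, so 3 | P_0.
Assume 3 | P_j, so P_j = 3t for some integer t.
Then P_{j+1} = 4P_j − 9 = 4·(3t) − 9 = 3(4t − 3), so 3 | P_{j+1}.
By induction, 3 | P_n for all n ≥ 0.

3 | P_n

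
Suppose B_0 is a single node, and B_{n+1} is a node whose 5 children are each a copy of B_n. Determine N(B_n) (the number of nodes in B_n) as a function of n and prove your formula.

Claim: N(B_n) = (5^{n+1} − 1)/4.

Base case: N(B_0) = 1, and (5^{0+1} − 1)/4 = 1.
Assume N(B_r) = (5^{r+1} − 1)/4.
Then N(B_{r+1}) = 1 + 5N(B_r) = 1 + 5·(5^{r+1} − 1)/4 = 1 + (5^{r+2} − 5)/4 = (4 + 5^{r+2} − 5)/4 = (5^{r+2} − 1)/4.
Hence N(B_n) = (5^{n+1} − 1)/4 for every n ≥ 0, by induction.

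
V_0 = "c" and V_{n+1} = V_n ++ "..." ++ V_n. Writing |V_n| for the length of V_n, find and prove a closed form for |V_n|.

Claim: |V_n| = 2^{n+2} − 3.

Base case: |V_0| = 1, and 2^{0+2} − 3 = 1.
Assume |V_k| = 2^{k+2} − 3.
Then |V_{k+1}| = |V_k| + 3 + |V_k| = 2|V_k| + 3 = 2(2^{k+2} − 3) + 3 = 2^{k+3} − 6 + 3 = 2^{k+3} − 3.
Hence |V_n| = 2^{n+2} − 3 for every n ≥ 0, by induction.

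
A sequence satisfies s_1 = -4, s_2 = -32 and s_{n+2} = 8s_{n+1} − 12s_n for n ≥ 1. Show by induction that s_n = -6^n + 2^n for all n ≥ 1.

Base cases: s_1 = -4 and -6^1 + 2^1 = -4; s_2 = -32 and -6^2 + 2^2 = -32.
Assume s_i = -6^i + 2^i for all 1 ≤ i ≤ j, where j ≥ 2.
Then s_{j+1} = 8s_j − 12s_{j−1} = 8·(-6^j + 2^j) − 12·(-6^{j−1} + 2^{j−1}) = -(8·6 − 12)6^{j−1} + (8·2 − 12)2^{j−1} = -36·6^{j−1} + 4·2^{j−1} = -6^{j+1} + 2^{j+1}.
This completes the inductive step, so s_n = -6^n + 2^n for all n ≥ 1.

s_n = -6^n + 2^n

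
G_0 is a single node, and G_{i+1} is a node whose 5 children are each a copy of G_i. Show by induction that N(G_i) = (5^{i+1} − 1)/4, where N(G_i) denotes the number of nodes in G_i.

Base case: N(G_0) = 1, and (5^{0+1} − 1)/4 = 1.
Assume N(G_j) = (5^{j+1} − 1)/4.
Then N(G_{j+1}) = 1 + 5N(G_j) = 1 + 5·(5^{j+1} − 1)/4 = 1 + (5^{j+2} − 5)/4 = (4 + 5^{j+2} − 5)/4 = (5^{j+2} − 1)/4.
By induction, N(G_i) = (5^{i+1} − 1)/4 for all i ≥ 0.

N(G_i) = (5^{i+1} − 1)/4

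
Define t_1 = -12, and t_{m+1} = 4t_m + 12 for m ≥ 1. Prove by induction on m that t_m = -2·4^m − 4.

Base case: t_1 = -12, and -2·4^1 − 4 = -8 − 4 = -12.
Assume t_j = -2·4^j − 4 for some j ≥ 1.
Then t_{j+1} = 4t_j + 12 = 4·(-2·4^j − 4) + 12 = -8·4^j − 16 + 12 = -2·4^{j+1} − 4.
Hence t_m = -2·4^m − 4 for every m ≥ 1, by induction.

t_m = -2·4^m − 4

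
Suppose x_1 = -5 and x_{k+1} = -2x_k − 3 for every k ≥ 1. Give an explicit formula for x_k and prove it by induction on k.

Claim: x_k = 2·(-2)^k − 1.

Base case: x_1 = -5, and 2·(-2)^1 − 1 = -4 − 1 = -5.
Assume x_j = 2·(-2)^j − 1 for some j ≥ 1.
Then x_{j+1} = -2x_j − 3 = -2·(2·(-2)^j − 1) − 3 = -4·(-2)^j + 2 − 3 = 2·(-2)^{j+1} − 1.
By induction, x_k = 2·(-2)^k − 1 for all k ≥ 1.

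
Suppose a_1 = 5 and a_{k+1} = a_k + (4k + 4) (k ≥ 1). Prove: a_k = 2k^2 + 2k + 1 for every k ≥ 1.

Base case: a_1 = 5, and 2·1^2 + 2·1 + 1 = 5.
Assume a_m = 2m^2 + 2m + 1.
Then a_{m+1} = a_m + (4m + 4) = (2m^2 + 2m + 1) + (4m + 4) = 2m^2 + 6m + 5,
and 2·(m+1)^2 + 2·(m+1) + 1 = 2m^2 + 6m + 5.
By induction, a_k = 2k^2 + 2k + 1 for all k ≥ 1.

a_k = 2k^2 + 2k + 1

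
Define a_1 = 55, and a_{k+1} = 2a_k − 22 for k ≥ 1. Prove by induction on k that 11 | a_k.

Base case: a_1 = 55 = 11·5, so 11 | a_1.
Assume 11 | a_j, so a_j = 11t for some integer t.
Then a_{j+1} = 2a_j − 22 = 2·(11t) − 22 = 11(2t − 2), so 11 | a_{j+1}.
So the property holds for j+1, and by induction 11 | a_k for all k ≥ 1.

11 | a_k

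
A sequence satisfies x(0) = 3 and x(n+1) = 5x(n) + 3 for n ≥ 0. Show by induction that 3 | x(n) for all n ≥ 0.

Base case: x(0) = 3 = 3·1, so 3 | x(0).
Assume 3 | x(m), so x(m) = 3t for some integer t.
Then x(m+1) = 5x(m) + 3 = 5·(3t) + 3 = 3(5t + 1), so 3 | x(m+1).
Hence 3 | x(n) for every n ≥ 0, by induction.

3 | x(n)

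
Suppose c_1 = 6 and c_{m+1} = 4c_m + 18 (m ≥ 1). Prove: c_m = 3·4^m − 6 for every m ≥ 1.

Base case: c_1 = 6, and 3·4^1 − 6 = 12 − 6 = 6.
Assume c_k = 3·4^k − 6 for some k ≥ 1.
Then c_{k+1} = 4c_k + 18 = 4·(3·4^k − 6) + 18 = 12·4^k − 24 + 18 = 3·4^{k+1} − 6.
This completes the inductive step, so c_m = 3·4^m − 6 for all m ≥ 1.

c_m = 3·4^m − 6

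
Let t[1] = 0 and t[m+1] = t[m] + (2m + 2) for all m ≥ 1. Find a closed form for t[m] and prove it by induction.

Claim: t[m] = m^2 + m − 2.

Base case: t[1] = 0, and 1^2 + 1 − 2 = 0.
Assume t[j] = j^2 + j − 2.
Then t[j+1] = t[j] + (2j + 2) = (j^2 + j − 2) + (2j + 2) = j^2 + 3j,
and (j+1)^2 + (j+1) − 2 = j^2 + 3j.
By induction, t[m] = m^2 + m − 2 for all m ≥ 1.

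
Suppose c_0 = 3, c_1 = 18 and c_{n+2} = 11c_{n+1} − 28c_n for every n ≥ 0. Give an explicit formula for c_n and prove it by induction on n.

Claim: c_n = 2·7^n + 4^n.

Base cases: c_0 = 3 and 2·7^0 + 4^0 = 3; c_1 = 18 and 2·7^1 + 4^1 = 18.
Assume c_j = 2·7^j + 4^j for all 0 ≤ j ≤ m, where m ≥ 1.
Then c_{m+1} = 11c_m − 28c_{m−1} = 11·(2·7^m + 4^m) − 28·(2·7^{m−1} + 4^{m−1}) = 2·(11·7 − 28)7^{m−1} + (11·4 − 28)4^{m−1} = 98·7^{m−1} + 16·4^{m−1} = 2·7^{m+1} + 4^{m+1}.
So the formula holds for m+1, and by strong induction c_n = 2·7^n + 4^n for all n ≥ 0.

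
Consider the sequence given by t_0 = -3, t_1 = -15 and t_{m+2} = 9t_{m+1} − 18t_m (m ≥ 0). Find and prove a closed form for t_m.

Claim: t_m = -3^m − 2·6^m.

Base cases: t_0 = -3 and -3^0 − 2·6^0 = -3; t_1 = -15 and -3^1 − 2·6^1 = -15.
Assume t_j = -3^j − 2·6^j for all 0 ≤ j ≤ k, where k ≥ 1.
Then t_{k+1} = 9t_k − 18t_{k−1} = 9·(-3^k − 2·6^k) − 18·(-3^{k−1} − 2·6^{k−1}) = -(9·3 − 18)3^{k−1} − 2·(9·6 − 18)6^{k−1} = -9·3^{k−1} − 72·6^{k−1} = -3^{k+1} − 2·6^{k+1}.
Hence t_m = -3^m − 2·6^m for every m ≥ 0, by strong induction.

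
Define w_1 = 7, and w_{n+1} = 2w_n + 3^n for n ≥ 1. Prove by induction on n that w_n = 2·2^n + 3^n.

Base case: w_1 = 7, and 2·2^1 + 3^1 = 4 + 3 = 7.
Assume w_k = 2·2^k + 3^k for some k ≥ 1.
Then w_{k+1} = 2w_k + 3^k = 2·(2·2^k + 3^k) + 3^k = 2·2^{k+1} + 2·3^k + 3^k = 2·2^{k+1} + 3·3^k = 2·2^{k+1} + 3^{k+1}.
So the formula holds for k+1, and by induction w_n = 2·2^n + 3^n for all n ≥ 1.

w_n = 2·2^n + 3^n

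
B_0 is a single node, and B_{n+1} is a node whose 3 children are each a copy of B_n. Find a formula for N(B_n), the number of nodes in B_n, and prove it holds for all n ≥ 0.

Claim: N(B_n) = (3^{n+1} − 1)/2.

Base case: N(B_0) = 1, and (3^{0+1} − 1)/2 = 1.
Assume N(B_r) = (3^{r+1} − 1)/2.
Then N(B_{r+1}) = 1 + 3N(B_r) = 1 + 3·(3^{r+1} − 1)/2 = 1 + (3^{r+2} − 3)/2 = (2 + 3^{r+2} − 3)/2 = (3^{r+2} − 1)/2.
Hence N(B_n) = (3^{n+1} − 1)/2 for every n ≥ 0, by induction.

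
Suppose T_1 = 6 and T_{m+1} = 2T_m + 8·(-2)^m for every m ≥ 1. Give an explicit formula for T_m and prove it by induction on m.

Claim: T_m = 2^m − 2·(-2)^m.

Base case: T_1 = 6, and 2^1 − 2·(-2)^1 = 2 + 4 = 6.
Assume T_j = 2^j − 2·(-2)^j for some j ≥ 1.
Then T_{j+1} = 2T_j + 8·(-2)^j = 2·(2^j − 2·(-2)^j) + 8·(-2)^j = 2^{j+1} − 4·(-2)^j + 8·(-2)^j = 2^{j+1} + 4·(-2)^j = 2^{j+1} − 2·(-2)^{j+1}.
So the formula holds for j+1, and by induction T_m = 2^m − 2·(-2)^m for all m ≥ 1.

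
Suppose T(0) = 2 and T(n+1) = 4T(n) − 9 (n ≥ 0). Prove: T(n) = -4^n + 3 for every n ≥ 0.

Base case: T(0) = 2, and -4^0 + 3 = -1 + 3 = 2.
Assume T(r) = -4^r + 3 for some r ≥ 0.
Then T(r+1) = 4T(r) − 9 = 4·(-4^r + 3) − 9 = -4^{r+1} + 12 − 9 = -4^{r+1} + 3.
This completes the inductive step, so T(n) = -4^n + 3 for all n ≥ 0.

T(n) = -4^n + 3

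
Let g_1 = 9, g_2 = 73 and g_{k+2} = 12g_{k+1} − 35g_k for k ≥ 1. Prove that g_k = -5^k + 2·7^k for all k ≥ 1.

Base cases: g_1 = 9 and -5^1 + 2·7^1 = 9; g_2 = 73 and -5^2 + 2·7^2 = 73.
Assume g_j = -5^j + 2·7^j for all 1 ≤ j ≤ m, where m ≥ 2.
Then g_{m+1} = 12g_m − 35g_{m−1} = 12·(-5^m + 2·7^m) − 35·(-5^{m−1} + 2·7^{m−1}) = -(12·5 − 35)5^{m−1} + 2·(12·7 − 35)7^{m−1} = -25·5^{m−1} + 98·7^{m−1} = -5^{m+1} + 2·7^{m+1}.
This completes the inductive step, so g_k = -5^k + 2·7^k for all k ≥ 1.

g_k = -5^k + 2·7^k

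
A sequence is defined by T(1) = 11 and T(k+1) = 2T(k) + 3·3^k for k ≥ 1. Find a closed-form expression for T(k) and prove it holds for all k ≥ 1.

Claim: T(k) = 2^k + 3·3^k.

Base case: T(1) = 11, and 2^1 + 3·3^1 = 2 + 9 = 11.
Assume T(j) = 2^j + 3·3^j for some j ≥ 1.
Then T(j+1) = 2T(j) + 3·3^j = 2·(2^j + 3·3^j) + 3·3^j = 2^{j+1} + 6·3^j + 3·3^j = 2^{j+1} + 9·3^j = 2^{j+1} + 3·3^{j+1}.
Hence T(k) = 2^k + 3·3^k for every k ≥ 1, by induction.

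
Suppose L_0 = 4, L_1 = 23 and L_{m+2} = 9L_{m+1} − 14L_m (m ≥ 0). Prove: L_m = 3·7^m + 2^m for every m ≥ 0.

Base cases: L_0 = 4 and 3·7^0 + 2^0 = 4; L_1 = 23 and 3·7^1 + 2^1 = 23.
Assume L_j = 3·7^j + 2^j for all 0 ≤ j ≤ k, where k ≥ 1.
Then L_{k+1} = 9L_k − 14L_{k−1} = 9·(3·7^k + 2^k) − 14·(3·7^{k−1} + 2^{k−1}) = 3·(9·7 − 14)7^{k−1} + (9·2 − 14)2^{k−1} = 147·7^{k−1} + 4·2^{k−1} = 3·7^{k+1} + 2^{k+1}.
So the formula holds for k+1, and by strong induction L_m = 3·7^m + 2^m for all m ≥ 0.

L_m = 3·7^m + 2^m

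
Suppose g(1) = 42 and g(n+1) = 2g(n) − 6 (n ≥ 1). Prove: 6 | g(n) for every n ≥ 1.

Base case: g(1) = 42 = 6·7, so 6 | g(1).
Assume 6 | g(m), so g(m) = 6t for some integer t.
Then g(m+1) = 2g(m) − 6 = 2·(6t) − 6 = 6(2t − 1), so 6 | g(m+1).
This completes the inductive step, so 6 | g(n) for all n ≥ 1.

6 | g(n)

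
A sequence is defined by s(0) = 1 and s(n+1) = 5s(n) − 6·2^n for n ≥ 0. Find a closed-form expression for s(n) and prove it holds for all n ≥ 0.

Claim: s(n) = -5^n + 2·2^n.

Base case: s(0) = 1, and -5^0 + 2·2^0 = -1 + 2 = 1.
Assume s(j) = -5^j + 2·2^j for some j ≥ 0.
Then s(j+1) = 5s(j) − 6·2^j = 5·(-5^j + 2·2^j) − 6·2^j = -5^{j+1} + 10·2^j − 6·2^j = -5^{j+1} + 4·2^j = -5^{j+1} + 2·2^{j+1}.
This completes the inductive step, so s(n) = -5^n + 2·2^n for all n ≥ 0.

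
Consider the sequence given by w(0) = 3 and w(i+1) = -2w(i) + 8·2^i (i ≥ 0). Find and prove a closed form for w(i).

Claim: w(i) = (-2)^i + 2·2^i.

Base case: w(0) = 3, and (-2)^0 + 2·2^0 = 1 + 2 = 3.
Assume w(j) = (-2)^j + 2·2^j for some j ≥ 0.
Then w(j+1) = -2w(j) + 8·2^j = -2·((-2)^j + 2·2^j) + 8·2^j = (-2)^{j+1} − 4·2^j + 8·2^j = (-2)^{j+1} + 4·2^j = (-2)^{j+1} + 2·2^{j+1}.
So the formula holds for j+1, and by induction w(i) = (-2)^i + 2·2^i for all i ≥ 0.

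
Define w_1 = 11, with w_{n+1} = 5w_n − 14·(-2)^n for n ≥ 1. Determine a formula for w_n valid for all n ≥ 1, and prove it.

Claim: w_n = 3·5^n + 2·(-2)^n.

Base case: w_1 = 11, and 3·5^1 + 2·(-2)^1 = 15 − 4 = 11.
Assume w_j = 3·5^j + 2·(-2)^j for some j ≥ 1.
Then w_{j+1} = 5w_j − 14·(-2)^j = 5·(3·5^j + 2·(-2)^j) − 14·(-2)^j = 3·5^{j+1} + 10·(-2)^j − 14·(-2)^j = 3·5^{j+1} − 4·(-2)^j = 3·5^{j+1} + 2·(-2)^{j+1}.
So the formula holds for j+1, and by induction w_n = 3·5^n + 2·(-2)^n for all n ≥ 1.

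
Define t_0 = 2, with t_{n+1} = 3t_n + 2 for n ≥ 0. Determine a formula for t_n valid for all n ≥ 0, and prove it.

Claim: t_n = 3^{n+1} − 1.

Base case: t_0 = 2, and 3^{0+1} − 1 = 3 − 1 = 2.
Assume t_j = 3^{j+1} − 1 for some j ≥ 0.
Then t_{j+1} = 3t_j + 2 = 3·(3^{j+1} − 1) + 2 = 3^{j+2} − 3 + 2 = 3^{j+2} − 1.
By induction, t_n = 3^{n+1} − 1 for all n ≥ 0.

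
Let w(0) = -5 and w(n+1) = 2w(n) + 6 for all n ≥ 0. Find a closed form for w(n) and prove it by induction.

Claim: w(n) = 2^n − 6.

Base case: w(0) = -5, and 2^0 − 6 = 1 − 6 = -5.
Assume w(k) = 2^k − 6 for some k ≥ 0.
Then w(k+1) = 2w(k) + 6 = 2·(2^k − 6) + 6 = 2^{k+1} − 12 + 6 = 2^{k+1} − 6.
By induction, w(n) = 2^n − 6 for all n ≥ 0.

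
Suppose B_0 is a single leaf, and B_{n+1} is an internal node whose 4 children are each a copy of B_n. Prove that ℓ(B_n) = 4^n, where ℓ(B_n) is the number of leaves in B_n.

Base case: ℓ(B_0) = 1, and 4^0 = 1.
Assume ℓ(B_m) = 4^m.
Then ℓ(B_{m+1}) = 4·ℓ(B_m) = 4·4^m = 4^{m+1}.
Hence ℓ(B_n) = 4^n for every n ≥ 0, by induction.

ℓ(B_n) = 4^n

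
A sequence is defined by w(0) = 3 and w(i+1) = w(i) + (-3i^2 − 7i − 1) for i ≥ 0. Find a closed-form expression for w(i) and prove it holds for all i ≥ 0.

Claim: w(i) = -i^3 − 2i^2 + 2i + 3.

Base case: w(0) = 3, and -0^3 − 2·0^2 + 2·0 + 3 = 3.
Assume w(j) = -j^3 − 2j^2 + 2j + 3.
Then w(j+1) = w(j) + (-3j^2 − 7j − 1) = (-j^3 − 2j^2 + 2j + 3) + (-3j^2 − 7j − 1) = -j^3 − 5j^2 − 5j + 2,
and -(j+1)^3 − 2·(j+1)^2 + 2·(j+1) + 3 = -j^3 − 5j^2 − 5j + 2.
This completes the inductive step, so w(i) = -i^3 − 2i^2 + 2i + 3 for all i ≥ 0.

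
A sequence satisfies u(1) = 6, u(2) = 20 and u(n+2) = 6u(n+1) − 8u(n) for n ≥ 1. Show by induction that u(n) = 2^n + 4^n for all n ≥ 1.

Base cases: u(1) = 6 and 2^1 + 4^1 = 6; u(2) = 20 and 2^2 + 4^2 = 20.
Assume u(j) = 2^j + 4^j for all 1 ≤ j ≤ m, where m ≥ 2.
Then u(m+1) = 6u(m) − 8u(m−1) = 6·(2^m + 4^m) − 8·(2^{m−1} + 4^{m−1}) = (6·2 − 8)2^{m−1} + (6·4 − 8)4^{m−1} = 4·2^{m−1} + 16·4^{m−1} = 2^{m+1} + 4^{m+1}.
By strong induction, u(n) = 2^n + 4^n for all n ≥ 1.

u(n) = 2^n + 4^n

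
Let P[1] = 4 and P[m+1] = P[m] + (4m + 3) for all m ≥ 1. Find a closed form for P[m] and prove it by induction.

Claim: P[m] = 2m^2 + m + 1.

Base case: P[1] = 4, and 2·1^2 + 1 + 1 = 4.
Assume P[k] = 2k^2 + k + 1.
Then P[k+1] = P[k] + (4k + 3) = (2k^2 + k + 1) + (4k + 3) = 2k^2 + 5k + 4,
and 2·(k+1)^2 + (k+1) + 1 = 2k^2 + 5k + 4.
By induction, P[m] = 2m^2 + m + 1 for all m ≥ 1.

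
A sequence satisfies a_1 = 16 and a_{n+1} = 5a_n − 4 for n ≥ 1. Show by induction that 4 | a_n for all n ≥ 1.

Base case: a_1 = 16 = 4·4, so 4 | a_1.
Assume 4 | a_r, so a_r = 4t for some integer t.
Then a_{r+1} = 5a_r − 4 = 5·(4t) − 4 = 4(5t − 1), so 4 | a_{r+1}.
By induction, 4 | a_n for all n ≥ 1.

4 | a_n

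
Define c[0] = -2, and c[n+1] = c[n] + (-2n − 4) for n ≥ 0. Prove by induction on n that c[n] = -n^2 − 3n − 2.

Base case: c[0] = -2, and -0^2 − 3·0 − 2 = -2.
Assume c[r] = -r^2 − 3r − 2.
Then c[r+1] = c[r] + (-2r − 4) = (-r^2 − 3r − 2) + (-2r − 4) = -r^2 − 5r − 6,
and -(r+1)^2 − 3·(r+1) − 2 = -r^2 − 5r − 6.
By induction, c[n] = -n^2 − 3n − 2 for all n ≥ 0.

c[n] = -n^2 − 3n − 2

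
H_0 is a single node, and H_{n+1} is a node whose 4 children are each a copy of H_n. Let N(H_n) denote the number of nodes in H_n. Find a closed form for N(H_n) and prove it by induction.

Claim: N(H_n) = (4^{n+1} − 1)/3.

Base case: N(H_0) = 1, and (4^{0+1} − 1)/3 = 1.
Assume N(H_m) = (4^{m+1} − 1)/3.
Then N(H_{m+1}) = 1 + 4N(H_m) = 1 + 4·(4^{m+1} − 1)/3 = 1 + (4^{m+2} − 4)/3 = (3 + 4^{m+2} − 4)/3 = (4^{m+2} − 1)/3.
This completes the inductive step, so N(H_n) = (4^{n+1} − 1)/3 for all n ≥ 0.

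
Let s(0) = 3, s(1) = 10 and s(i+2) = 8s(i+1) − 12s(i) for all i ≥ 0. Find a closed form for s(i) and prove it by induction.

Claim: s(i) = 6^i + 2·2^i.

Base cases: s(0) = 3 and 6^0 + 2·2^0 = 3; s(1) = 10 and 6^1 + 2·2^1 = 10.
Assume s(t) = 6^t + 2·2^t for all 0 ≤ t ≤ j, where j ≥ 1.
Then s(j+1) = 8s(j) − 12s(j−1) = 8·(6^j + 2·2^j) − 12·(6^{j−1} + 2·2^{j−1}) = (8·6 − 12)6^{j−1} + 2·(8·2 − 12)2^{j−1} = 36·6^{j−1} + 8·2^{j−1} = 6^{j+1} + 2·2^{j+1}.
This completes the inductive step, so s(i) = 6^i + 2·2^i for all i ≥ 0.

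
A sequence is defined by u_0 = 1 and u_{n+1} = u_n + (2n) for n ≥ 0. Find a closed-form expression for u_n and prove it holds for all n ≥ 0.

Claim: u_n = n^2 − n + 1.

Base case: u_0 = 1, and 0^2 − 0 + 1 = 1.
Assume u_m = m^2 − m + 1.
Then u_{m+1} = u_m + (2m) = (m^2 − m + 1) + (2m) = m^2 + m + 1,
and (m+1)^2 − (m+1) + 1 = m^2 + m + 1.
This completes the inductive step, so u_n = n^2 − n + 1 for all n ≥ 0.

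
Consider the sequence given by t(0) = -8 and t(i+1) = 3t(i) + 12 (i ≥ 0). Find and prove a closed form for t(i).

Claim: t(i) = -2·3^i − 6.

Base case: t(0) = -8, and -2·3^0 − 6 = -2 − 6 = -8.
Assume t(k) = -2·3^k − 6 for some k ≥ 0.
Then t(k+1) = 3t(k) + 12 = 3·(-2·3^k − 6) + 12 = -6·3^k − 18 + 12 = -2·3^{k+1} − 6.
By induction, t(i) = -2·3^i − 6 for all i ≥ 0.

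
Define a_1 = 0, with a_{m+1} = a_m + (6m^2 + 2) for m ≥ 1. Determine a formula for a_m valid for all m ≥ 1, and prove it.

Claim: a_m = 2m^3 − 3m^2 + 3m − 2.

Base case: a_1 = 0, and 2·1^3 − 3·1^2 + 3·1 − 2 = 0.
Assume a_r = 2r^3 − 3r^2 + 3r − 2.
Then a_{r+1} = a_r + (6r^2 + 2) = (2r^3 − 3r^2 + 3r − 2) + (6r^2 + 2) = 2r^3 + 3r^2 + 3r,
and 2·(r+1)^3 − 3·(r+1)^2 + 3·(r+1) − 2 = 2r^3 + 3r^2 + 3r.
Hence a_m = 2m^3 − 3m^2 + 3m − 2 for every m ≥ 1, by induction.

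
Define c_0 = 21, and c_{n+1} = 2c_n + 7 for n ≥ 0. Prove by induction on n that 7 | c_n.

Base case: c_0 = 21 = 7·3, so 7 | c_0.
Assume 7 | c_m, so c_m = 7t for some integer t.
Then c_{m+1} = 2c_m + 7 = 2·(7t) + 7 = 7(2t + 1), so 7 | c_{m+1}.
So the property holds for m+1, and by induction 7 | c_n for all n ≥ 0.

7 | c_n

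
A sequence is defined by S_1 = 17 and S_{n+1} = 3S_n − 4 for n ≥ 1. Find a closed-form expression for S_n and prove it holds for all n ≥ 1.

Claim: S_n = 5·3^n + 2.

Base case: S_1 = 17, and 5·3^1 + 2 = 15 + 2 = 17.
Assume S_j = 5·3^j + 2 for some j ≥ 1.
Then S_{j+1} = 3S_j − 4 = 3·(5·3^j + 2) − 4 = 15·3^j + 6 − 4 = 5·3^{j+1} + 2.
This completes the inductive step, so S_n = 5·3^n + 2 for all n ≥ 1.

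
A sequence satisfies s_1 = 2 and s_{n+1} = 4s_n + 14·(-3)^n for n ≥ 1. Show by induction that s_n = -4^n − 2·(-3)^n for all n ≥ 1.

Base case: s_1 = 2, and -4^1 − 2·(-3)^1 = -4 + 6 = 2.
Assume s_m = -4^m − 2·(-3)^m for some m ≥ 1.
Then s_{m+1} = 4s_m + 14·(-3)^m = 4·(-4^m − 2·(-3)^m) + 14·(-3)^m = -4^{m+1} − 8·(-3)^m + 14·(-3)^m = -4^{m+1} + 6·(-3)^m = -4^{m+1} − 2·(-3)^{m+1}.
By induction, s_n = -4^n − 2·(-3)^n for all n ≥ 1.

s_n = -4^n − 2·(-3)^n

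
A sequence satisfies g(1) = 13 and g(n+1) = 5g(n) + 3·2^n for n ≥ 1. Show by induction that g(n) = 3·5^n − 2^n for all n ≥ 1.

Base case: g(1) = 13, and 3·5^1 − 2^1 = 15 − 2 = 13.
Assume g(r) = 3·5^r − 2^r for some r ≥ 1.
Then g(r+1) = 5g(r) + 3·2^r = 5·(3·5^r − 2^r) + 3·2^r = 3·5^{r+1} − 5·2^r + 3·2^r = 3·5^{r+1} − 2·2^r = 3·5^{r+1} − 2^{r+1}.
By induction, g(n) = 3·5^n − 2^n for all n ≥ 1.

g(n) = 3·5^n − 2^n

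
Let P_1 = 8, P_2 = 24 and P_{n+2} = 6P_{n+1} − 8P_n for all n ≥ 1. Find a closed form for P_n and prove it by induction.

Claim: P_n = 2·2^n + 4^n.

Base cases: P_1 = 8 and 2·2^1 + 4^1 = 8; P_2 = 24 and 2·2^2 + 4^2 = 24.
Assume P_j = 2·2^j + 4^j for all 1 ≤ j ≤ m, where m ≥ 2.
Then P_{m+1} = 6P_m − 8P_{m−1} = 6·(2·2^m + 4^m) − 8·(2·2^{m−1} + 4^{m−1}) = 2·(6·2 − 8)2^{m−1} + (6·4 − 8)4^{m−1} = 8·2^{m−1} + 16·4^{m−1} = 2·2^{m+1} + 4^{m+1}.
By strong induction, P_n = 2·2^n + 4^n for all n ≥ 1.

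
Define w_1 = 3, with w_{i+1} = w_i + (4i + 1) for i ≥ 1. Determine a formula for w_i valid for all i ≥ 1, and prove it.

Claim: w_i = 2i^2 − i + 2.

Base case: w_1 = 3, and 2·1^2 − 1 + 2 = 3.
Assume w_m = 2m^2 − m + 2.
Then w_{m+1} = w_m + (4m + 1) = (2m^2 − m + 2) + (4m + 1) = 2m^2 + 3m + 3,
and 2·(m+1)^2 − (m+1) + 2 = 2m^2 + 3m + 3.
This completes the inductive step, so w_i = 2i^2 − i + 2 for all i ≥ 1.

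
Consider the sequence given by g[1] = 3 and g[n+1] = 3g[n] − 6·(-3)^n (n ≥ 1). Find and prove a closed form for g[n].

Claim: g[n] = 2·3^n + (-3)^n.

Base case: g[1] = 3, and 2·3^1 + (-3)^1 = 6 − 3 = 3.
Assume g[j] = 2·3^j + (-3)^j for some j ≥ 1.
Then g[j+1] = 3g[j] − 6·(-3)^j = 3·(2·3^j + (-3)^j) − 6·(-3)^j = 2·3^{j+1} + 3·(-3)^j − 6·(-3)^j = 2·3^{j+1} − 3·(-3)^j = 2·3^{j+1} + (-3)^{j+1}.
So the formula holds for j+1, and by induction g[n] = 2·3^n + (-3)^n for all n ≥ 1.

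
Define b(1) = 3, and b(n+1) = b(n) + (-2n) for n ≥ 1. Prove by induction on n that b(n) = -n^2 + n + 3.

Base case: b(1) = 3, and -1^2 + 1 + 3 = 3.
Assume b(m) = -m^2 + m + 3.
Then b(m+1) = b(m) + (-2m) = (-m^2 + m + 3) + (-2m) = -m^2 − m + 3,
and -(m+1)^2 + (m+1) + 3 = -m^2 − m + 3.
Hence b(n) = -n^2 + n + 3 for every n ≥ 1, by induction.

b(n) = -n^2 + n + 3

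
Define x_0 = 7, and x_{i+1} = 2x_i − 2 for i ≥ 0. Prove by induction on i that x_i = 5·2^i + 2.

Base case: x_0 = 7, and 5·2^0 + 2 = 5 + 2 = 7.
Assume x_r = 5·2^r + 2 for some r ≥ 0.
Then x_{r+1} = 2x_r − 2 = 2·(5·2^r + 2) − 2 = 10·2^r + 4 − 2 = 5·2^{r+1} + 2.
This completes the inductive step, so x_i = 5·2^i + 2 for all i ≥ 0.

x_i = 5·2^i + 2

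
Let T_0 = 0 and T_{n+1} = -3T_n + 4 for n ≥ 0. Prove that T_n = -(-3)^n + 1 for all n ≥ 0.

Base case: T_0 = 0, and -(-3)^0 + 1 = -1 + 1 = 0.
Assume T_m = -(-3)^m + 1 for some m ≥ 0.
Then T_{m+1} = -3T_m + 4 = -3·(-(-3)^m + 1) + 4 = 3·(-3)^m − 3 + 4 = -(-3)^{m+1} + 1.
Hence T_n = -(-3)^n + 1 for every n ≥ 0, by induction.

T_n = -(-3)^n + 1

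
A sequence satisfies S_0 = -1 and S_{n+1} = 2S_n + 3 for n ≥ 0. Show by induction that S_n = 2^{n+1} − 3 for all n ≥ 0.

Base case: S_0 = -1, and 2^{0+1} − 3 = 2 − 3 = -1.
Assume S_j = 2^{j+1} − 3 for some j ≥ 0.
Then S_{j+1} = 2S_j + 3 = 2·(2^{j+1} − 3) + 3 = 2^{j+2} − 6 + 3 = 2^{j+2} − 3.
Hence S_n = 2^{n+1} − 3 for every n ≥ 0, by induction.

S_n = 2^{n+1} − 3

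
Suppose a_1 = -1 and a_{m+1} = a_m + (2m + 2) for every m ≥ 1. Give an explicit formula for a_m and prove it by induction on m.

Claim: a_m = m^2 + m − 3.

Base case: a_1 = -1, and 1^2 + 1 − 3 = -1.
Assume a_k = k^2 + k − 3.
Then a_{k+1} = a_k + (2k + 2) = (k^2 + k − 3) + (2k + 2) = k^2 + 3k − 1,
and (k+1)^2 + (k+1) − 3 = k^2 + 3k − 1.
Hence a_m = m^2 + m − 3 for every m ≥ 1, by induction.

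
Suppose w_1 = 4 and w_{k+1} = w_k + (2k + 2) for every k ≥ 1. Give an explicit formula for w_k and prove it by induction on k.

Claim: w_k = k^2 + k + 2.

Base case: w_1 = 4, and 1^2 + 1 + 2 = 4.
Assume w_r = r^2 + r + 2.
Then w_{r+1} = w_r + (2r + 2) = (r^2 + r + 2) + (2r + 2) = r^2 + 3r + 4,
and (r+1)^2 + (r+1) + 2 = r^2 + 3r + 4.
This completes the inductive step, so w_k = k^2 + k + 2 for all k ≥ 1.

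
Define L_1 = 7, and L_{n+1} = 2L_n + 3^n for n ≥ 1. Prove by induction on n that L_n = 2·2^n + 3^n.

Base case: L_1 = 7, and 2·2^1 + 3^1 = 4 + 3 = 7.
Assume L_r = 2·2^r + 3^r for some r ≥ 1.
Then L_{r+1} = 2L_r + 3^r = 2·(2·2^r + 3^r) + 3^r = 2·2^{r+1} + 2·3^r + 3^r = 2·2^{r+1} + 3·3^r = 2·2^{r+1} + 3^{r+1}.
So the formula holds for r+1, and by induction L_n = 2·2^n + 3^n for all n ≥ 1.

L_n = 2·2^n + 3^n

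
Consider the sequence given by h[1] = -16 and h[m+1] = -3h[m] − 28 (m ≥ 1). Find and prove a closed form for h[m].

Claim: h[m] = 3·(-3)^m − 7.

Base case: h[1] = -16, and 3·(-3)^1 − 7 = -9 − 7 = -16.
Assume h[r] = 3·(-3)^r − 7 for some r ≥ 1.
Then h[r+1] = -3h[r] − 28 = -3·(3·(-3)^r − 7) − 28 = -9·(-3)^r + 21 − 28 = 3·(-3)^{r+1} − 7.
So the formula holds for r+1, and by induction h[m] = 3·(-3)^m − 7 for all m ≥ 1.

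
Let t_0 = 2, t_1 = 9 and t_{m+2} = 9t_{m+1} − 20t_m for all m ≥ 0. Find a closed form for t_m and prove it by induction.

Claim: t_m = 5^m + 4^m.

Base cases: t_0 = 2 and 5^0 + 4^0 = 2; t_1 = 9 and 5^1 + 4^1 = 9.
Assume t_i = 5^i + 4^i for all 0 ≤ i ≤ j, where j ≥ 1.
Then t_{j+1} = 9t_j − 20t_{j−1} = 9·(5^j + 4^j) − 20·(5^{j−1} + 4^{j−1}) = (9·5 − 20)5^{j−1} + (9·4 − 20)4^{j−1} = 25·5^{j−1} + 16·4^{j−1} = 5^{j+1} + 4^{j+1}.
This completes the inductive step, so t_m = 5^m + 4^m for all m ≥ 0.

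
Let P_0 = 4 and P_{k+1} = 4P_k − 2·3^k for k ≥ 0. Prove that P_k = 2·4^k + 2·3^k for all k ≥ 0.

Base case: P_0 = 4, and 2·4^0 + 2·3^0 = 2 + 2 = 4.
Assume P_m = 2·4^m + 2·3^m for some m ≥ 0.
Then P_{m+1} = 4P_m − 2·3^m = 4·(2·4^m + 2·3^m) − 2·3^m = 2·4^{m+1} + 8·3^m − 2·3^m = 2·4^{m+1} + 6·3^m = 2·4^{m+1} + 2·3^{m+1}.
So the formula holds for m+1, and by induction P_k = 2·4^k + 2·3^k for all k ≥ 0.

P_k = 2·4^k + 2·3^k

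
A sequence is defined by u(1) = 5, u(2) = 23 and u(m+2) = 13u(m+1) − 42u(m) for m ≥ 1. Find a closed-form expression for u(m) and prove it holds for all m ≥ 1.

Claim: u(m) = 2·6^m − 7^m.

Base cases: u(1) = 5 and 2·6^1 − 7^1 = 5; u(2) = 23 and 2·6^2 − 7^2 = 23.
Assume u(j) = 2·6^j − 7^j for all 1 ≤ j ≤ k, where k ≥ 2.
Then u(k+1) = 13u(k) − 42u(k−1) = 13·(2·6^k − 7^k) − 42·(2·6^{k−1} − 7^{k−1}) = 2·(13·6 − 42)6^{k−1} − (13·7 − 42)7^{k−1} = 72·6^{k−1} − 49·7^{k−1} = 2·6^{k+1} − 7^{k+1}.
This completes the inductive step, so u(m) = 2·6^m − 7^m for all m ≥ 1.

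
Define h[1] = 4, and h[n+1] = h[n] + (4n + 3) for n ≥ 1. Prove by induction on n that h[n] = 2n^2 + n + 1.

Base case: h[1] = 4, and 2·1^2 + 1 + 1 = 4.
Assume h[r] = 2r^2 + r + 1.
Then h[r+1] = h[r] + (4r + 3) = (2r^2 + r + 1) + (4r + 3) = 2r^2 + 5r + 4,
and 2·(r+1)^2 + (r+1) + 1 = 2r^2 + 5r + 4.
Hence h[n] = 2n^2 + n + 1 for every n ≥ 1, by induction.

h[n] = 2n^2 + n + 1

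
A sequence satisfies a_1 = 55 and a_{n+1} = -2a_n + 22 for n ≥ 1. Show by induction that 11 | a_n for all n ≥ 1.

Base case: a_1 = 55 = 11·5, so 11 | a_1.
Assume 11 | a_m, so a_m = 11t for some integer t.
Then a_{m+1} = -2a_m + 22 = -2·(11t) + 22 = 11(-2t + 2), so 11 | a_{m+1}.
So the property holds for m+1, and by induction 11 | a_n for all n ≥ 1.

11 | a_n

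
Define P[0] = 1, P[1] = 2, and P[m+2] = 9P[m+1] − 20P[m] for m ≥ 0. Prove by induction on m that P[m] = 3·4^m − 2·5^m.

Base cases: P[0] = 1 and 3·4^0 − 2·5^0 = 1; P[1] = 2 and 3·4^1 − 2·5^1 = 2.
Assume P[i] = 3·4^i − 2·5^i for all 0 ≤ i ≤ j, where j ≥ 1.
Then P[j+1] = 9P[j] − 20P[j−1] = 9·(3·4^j − 2·5^j) − 20·(3·4^{j−1} − 2·5^{j−1}) = 3·(9·4 − 20)4^{j−1} − 2·(9·5 − 20)5^{j−1} = 48·4^{j−1} − 50·5^{j−1} = 3·4^{j+1} − 2·5^{j+1}.
This completes the inductive step, so P[m] = 3·4^m − 2·5^m for all m ≥ 0.

P[m] = 3·4^m − 2·5^m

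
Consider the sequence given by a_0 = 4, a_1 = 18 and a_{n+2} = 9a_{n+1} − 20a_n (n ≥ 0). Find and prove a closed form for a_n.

Claim: a_n = 2·5^n + 2·4^n.

Base cases: a_0 = 4 and 2·5^0 + 2·4^0 = 4; a_1 = 18 and 2·5^1 + 2·4^1 = 18.
Assume a_j = 2·5^j + 2·4^j for all 0 ≤ j ≤ r, where r ≥ 1.
Then a_{r+1} = 9a_r − 20a_{r−1} = 9·(2·5^r + 2·4^r) − 20·(2·5^{r−1} + 2·4^{r−1}) = 2·(9·5 − 20)5^{r−1} + 2·(9·4 − 20)4^{r−1} = 50·5^{r−1} + 32·4^{r−1} = 2·5^{r+1} + 2·4^{r+1}.
This completes the inductive step, so a_n = 2·5^n + 2·4^n for all n ≥ 0.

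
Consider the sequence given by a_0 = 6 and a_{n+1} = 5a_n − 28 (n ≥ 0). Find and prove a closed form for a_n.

Claim: a_n = -5^n + 7.

Base case: a_0 = 6, and -5^0 + 7 = -1 + 7 = 6.
Assume a_m = -5^m + 7 for some m ≥ 0.
Then a_{m+1} = 5a_m − 28 = 5·(-5^m + 7) − 28 = -5^{m+1} + 35 − 28 = -5^{m+1} + 7.
By induction, a_n = -5^n + 7 for all n ≥ 0.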